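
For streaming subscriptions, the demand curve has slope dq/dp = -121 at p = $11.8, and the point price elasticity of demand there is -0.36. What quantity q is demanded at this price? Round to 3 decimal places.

Ed = (dq/dp)·(p/q) ⇒ q = (dq/dp)·p/Ed = (-121)·11.8/(-0.36) = 3966.11111…

3966.111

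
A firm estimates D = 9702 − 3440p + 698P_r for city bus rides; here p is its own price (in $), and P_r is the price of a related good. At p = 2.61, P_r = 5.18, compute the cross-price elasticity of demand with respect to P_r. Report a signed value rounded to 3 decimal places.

At the given values, D = 9702 − 3440(2.61) + 698(5.18) = 4339.24.
∂D/∂P_r = 698.
E = (698) × (5.18/4339.24) = 0.83324…

0.833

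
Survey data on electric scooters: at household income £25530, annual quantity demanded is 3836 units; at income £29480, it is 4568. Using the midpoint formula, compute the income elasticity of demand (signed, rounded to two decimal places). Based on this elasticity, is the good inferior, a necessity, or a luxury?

%ΔQ = (4568 − 3836)/[( 3836 + 4568)/2] = 732/4202 = 0.174202…
%ΔIncome = (29480 − 25530)/[( 25530 + 29480)/2] = 3950/27505 = 0.143610…
E_income = (732/4202) / (3950/27505) = 1.2130…
E_income > 1 ⇒ normal good, luxury.

1.21; luxury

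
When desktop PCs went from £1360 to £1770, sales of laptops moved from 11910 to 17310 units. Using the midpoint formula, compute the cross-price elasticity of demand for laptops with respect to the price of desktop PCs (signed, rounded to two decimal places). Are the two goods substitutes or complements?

%ΔQ_{laptops} = (17310 − 11910)/avg = 5400/14610 = 0.369609…
%ΔP_{desktop PCs} = (1770 − 1360)/avg = 410/1565 = 0.261980…
E_cross = (5400/14610) / (410/1565) = 1.4108…
E_cross > 0 ⇒ the goods are substitutes.

1.41; substitutes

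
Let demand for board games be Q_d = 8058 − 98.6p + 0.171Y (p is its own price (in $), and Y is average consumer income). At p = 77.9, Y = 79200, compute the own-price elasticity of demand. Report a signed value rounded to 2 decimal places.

-0.55

At the given values, Q_d = 8058 − 98.6(77.9) + 0.171(79200) = 13920.26.
∂Q_d/∂p = −98.6.
E = (-98.6) × (77.9/13920.26) = -0.5517…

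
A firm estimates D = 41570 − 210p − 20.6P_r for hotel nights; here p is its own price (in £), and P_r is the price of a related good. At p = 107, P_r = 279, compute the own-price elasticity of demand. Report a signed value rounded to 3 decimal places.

At the given values, D = 41570 − 210(107) − 20.6(279) = 13352.6.
∂D/∂p = −210.
E = (-210) × (107/13352.6) = -1.68281…

-1.683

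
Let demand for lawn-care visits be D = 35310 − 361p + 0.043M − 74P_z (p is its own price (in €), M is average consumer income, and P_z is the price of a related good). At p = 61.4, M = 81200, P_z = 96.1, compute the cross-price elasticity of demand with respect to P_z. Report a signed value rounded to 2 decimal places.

At the given values, D = 35310 − 361(61.4) + 0.043(81200) − 74(96.1) = 9524.8.
∂D/∂P_z = -74.
E = (-74) × (96.1/9524.8) = -0.7466…

-0.75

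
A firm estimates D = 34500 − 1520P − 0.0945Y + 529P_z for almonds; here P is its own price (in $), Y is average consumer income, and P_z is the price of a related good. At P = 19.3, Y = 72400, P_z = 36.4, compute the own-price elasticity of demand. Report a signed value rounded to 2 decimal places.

-1.67

At the given values, D = 34500 − 1520(19.3) − 0.0945(72400) + 529(36.4) = 17577.8.
∂D/∂P = −1520.
E = (-1520) × (19.3/17577.8) = -1.6689…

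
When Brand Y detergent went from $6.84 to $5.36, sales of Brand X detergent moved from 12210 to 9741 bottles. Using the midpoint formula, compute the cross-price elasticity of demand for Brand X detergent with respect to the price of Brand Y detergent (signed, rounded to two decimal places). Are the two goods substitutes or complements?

0.93; substitutes

%ΔQ_{Brand X detergent} = (9741 − 12210)/avg = -2469/10975.5 = -0.224955…
%ΔP_{Brand Y detergent} = (5.36 − 6.84)/avg = -1.48/6.1 = -0.242622…
E_cross = (-2469/10975.5) / (-1.48/6.1) = 0.9271…
E_cross > 0 ⇒ the goods are substitutes.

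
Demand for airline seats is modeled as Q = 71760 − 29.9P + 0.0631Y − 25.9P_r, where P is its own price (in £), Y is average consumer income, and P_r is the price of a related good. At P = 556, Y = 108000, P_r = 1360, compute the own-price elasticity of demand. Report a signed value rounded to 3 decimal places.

-0.622

At the given values, Q = 71760 − 29.9(556) + 0.0631(108000) − 25.9(1360) = 26726.4.
∂Q/∂P = −29.9.
E = (-29.9) × (556/26726.4) = -0.62202…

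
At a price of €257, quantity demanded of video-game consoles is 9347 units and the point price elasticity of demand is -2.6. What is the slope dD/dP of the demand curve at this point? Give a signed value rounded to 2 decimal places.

Ed = (dD/dP)·(P/D) ⇒ dD/dP = Ed·D/P = (-2.6)·9347/257 = -94.5610…

-94.56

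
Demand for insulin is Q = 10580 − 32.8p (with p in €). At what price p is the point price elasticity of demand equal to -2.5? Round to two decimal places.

230.40

Ed = −32.8p/(10580 − 32.8p). Set this equal to -2.5:
32.8p = 2.5·(10580 − 32.8p) ⇒ 32.8p(1 + 2.5) = 2.5·10580
p = 2.5·10580 / (32.8·3.5) = 230.4006…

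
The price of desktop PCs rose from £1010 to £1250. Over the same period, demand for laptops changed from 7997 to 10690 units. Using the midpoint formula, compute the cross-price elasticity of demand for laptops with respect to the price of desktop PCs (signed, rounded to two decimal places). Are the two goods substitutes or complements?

%ΔQ_{laptops} = (10690 − 7997)/avg = 2693/9343.5 = 0.288221…
%ΔP_{desktop PCs} = (1250 − 1010)/avg = 240/1130 = 0.212389…
E_cross = (2693/9343.5) / (240/1130) = 1.3570…
E_cross > 0 ⇒ the goods are substitutes.

1.36; substitutes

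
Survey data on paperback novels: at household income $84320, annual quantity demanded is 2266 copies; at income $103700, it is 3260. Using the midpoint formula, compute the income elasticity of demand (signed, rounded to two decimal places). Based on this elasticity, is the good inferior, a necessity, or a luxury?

1.75; luxury

%ΔQ = (3260 − 2266)/[( 2266 + 3260)/2] = 994/2763 = 0.359753…
%ΔIncome = (103700 − 84320)/[( 84320 + 103700)/2] = 19380/94010 = 0.206148…
E_income = (994/2763) / (19380/94010) = 1.7451…
E_income > 1 ⇒ normal good, luxury.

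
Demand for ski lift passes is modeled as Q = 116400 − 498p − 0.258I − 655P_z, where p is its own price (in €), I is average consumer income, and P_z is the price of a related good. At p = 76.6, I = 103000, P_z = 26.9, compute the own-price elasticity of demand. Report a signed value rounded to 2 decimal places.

At the given values, Q = 116400 − 498(76.6) − 0.258(103000) − 655(26.9) = 34059.7.
∂Q/∂p = −498.
E = (-498) × (76.6/34059.7) = -1.1199…

-1.12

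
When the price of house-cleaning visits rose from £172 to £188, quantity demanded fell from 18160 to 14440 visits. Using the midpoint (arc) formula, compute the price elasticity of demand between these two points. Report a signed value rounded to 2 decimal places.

-2.57

%ΔQ = (14440 − 18160) / [(18160 + 14440)/2] = -3720/16300 = -0.228220…
%ΔP = (188 − 172) / [(172 + 188)/2] = 16/180 = 0.088888…
Arc Ed = %ΔQ / %ΔP = (-3720/16300) / (16/180) = -2.5674…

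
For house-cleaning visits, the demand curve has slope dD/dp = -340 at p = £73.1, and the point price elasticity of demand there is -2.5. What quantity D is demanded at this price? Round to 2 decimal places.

Ed = (dD/dp)·(p/D) ⇒ D = (dD/dp)·p/Ed = (-340)·73.1/(-2.5) = 9941.6

9941.60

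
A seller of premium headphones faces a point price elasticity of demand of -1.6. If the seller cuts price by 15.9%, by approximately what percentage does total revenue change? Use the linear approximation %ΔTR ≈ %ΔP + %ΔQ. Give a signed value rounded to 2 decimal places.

+9.54%

%ΔQ ≈ Ed × %ΔP = (-1.6) × (-15.9%) = +25.4400%
%ΔTR ≈ %ΔP + %ΔQ = (-15.9%) + (+25.4400%) = +9.5400%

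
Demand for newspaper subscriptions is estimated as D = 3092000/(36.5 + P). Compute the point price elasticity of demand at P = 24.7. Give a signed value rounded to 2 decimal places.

dD/dP = −3092000/(36.5 + P)² = -825.537. At P = 24.7, D = 50522.9.
Ed = (dD/dP)·(P/D) = (-825.537) × (24.7/50522.9) = -0.4035…

-0.40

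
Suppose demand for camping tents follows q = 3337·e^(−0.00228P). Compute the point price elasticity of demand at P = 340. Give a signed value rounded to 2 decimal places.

dq/dP = −0.00228·q = -3.5045. At P = 340, q = 1537.06.
Ed = (dq/dP)·(P/q) = (-3.5045) × (340/1537.06) = -0.7752

-0.78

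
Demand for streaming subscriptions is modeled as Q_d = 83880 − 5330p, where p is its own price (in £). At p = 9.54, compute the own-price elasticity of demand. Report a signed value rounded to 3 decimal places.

At the given values, Q_d = 83880 − 5330(9.54) = 33031.8.
∂Q_d/∂p = −5330.
E = (-5330) × (9.54/33031.8) = -1.53937…

-1.539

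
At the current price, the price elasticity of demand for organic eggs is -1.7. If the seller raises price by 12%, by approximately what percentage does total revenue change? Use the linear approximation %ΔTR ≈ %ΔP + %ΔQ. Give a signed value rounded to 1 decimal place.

%ΔQ ≈ Ed × %ΔP = (-1.7) × (+12%) = -20.4000%
%ΔTR ≈ %ΔP + %ΔQ = (+12%) + (-20.4000%) = -8.4000%

-8.4%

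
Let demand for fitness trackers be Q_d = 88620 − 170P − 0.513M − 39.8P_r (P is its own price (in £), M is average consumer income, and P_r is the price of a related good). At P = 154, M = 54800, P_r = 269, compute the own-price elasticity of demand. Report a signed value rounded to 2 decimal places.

At the given values, Q_d = 88620 − 170(154) − 0.513(54800) − 39.8(269) = 23621.4.
∂Q_d/∂P = −170.
E = (-170) × (154/23621.4) = -1.1083…

-1.11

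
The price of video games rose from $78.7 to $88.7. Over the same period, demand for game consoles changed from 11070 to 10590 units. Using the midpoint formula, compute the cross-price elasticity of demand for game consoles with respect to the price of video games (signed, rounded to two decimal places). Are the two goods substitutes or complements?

%ΔQ_{game consoles} = (10590 − 11070)/avg = -480/10830 = -0.044321…
%ΔP_{video games} = (88.7 − 78.7)/avg = 10/83.7 = 0.119474…
E_cross = (-480/10830) / (10/83.7) = -0.3709…
E_cross < 0 ⇒ the goods are complements.

-0.37; complements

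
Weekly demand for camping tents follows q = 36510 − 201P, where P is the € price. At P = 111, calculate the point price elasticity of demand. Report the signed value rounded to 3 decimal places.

dq/dP = −201. At P = 111, q = 36510 − 201(111) = 14199.
Ed = (dq/dP)·(P/q) = −201 × (111/14199) = -1.57130…

-1.571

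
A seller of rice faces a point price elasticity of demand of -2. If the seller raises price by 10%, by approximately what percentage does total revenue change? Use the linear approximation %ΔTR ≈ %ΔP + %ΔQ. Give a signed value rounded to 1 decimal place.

-10.0%

%ΔQ ≈ Ed × %ΔP = (-2) × (+10%) = -20.0000%
%ΔTR ≈ %ΔP + %ΔQ = (+10%) + (-20.0000%) = -10.0000%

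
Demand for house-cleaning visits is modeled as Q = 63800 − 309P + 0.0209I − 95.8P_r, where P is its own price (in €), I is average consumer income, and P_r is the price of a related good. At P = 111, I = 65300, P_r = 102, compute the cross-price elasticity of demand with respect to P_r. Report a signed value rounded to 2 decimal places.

-0.46

At the given values, Q = 63800 − 309(111) + 0.0209(65300) − 95.8(102) = 21094.17.
∂Q/∂P_r = -95.8.
E = (-95.8) × (102/21094.17) = -0.4632…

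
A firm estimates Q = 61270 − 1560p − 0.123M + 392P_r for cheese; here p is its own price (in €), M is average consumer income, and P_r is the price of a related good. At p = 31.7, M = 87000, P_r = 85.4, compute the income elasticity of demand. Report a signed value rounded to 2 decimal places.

-0.31

At the given values, Q = 61270 − 1560(31.7) − 0.123(87000) + 392(85.4) = 34593.8.
∂Q/∂M = -0.123.
E = (-0.123) × (87000/34593.8) = -0.3093…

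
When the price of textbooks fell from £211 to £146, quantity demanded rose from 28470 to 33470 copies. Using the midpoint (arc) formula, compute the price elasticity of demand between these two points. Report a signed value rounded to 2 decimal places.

-0.44

%ΔQ = (33470 − 28470) / [(28470 + 33470)/2] = 5000/30970 = 0.161446…
%ΔP = (146 − 211) / [(211 + 146)/2] = -65/178.5 = -0.364145…
Arc Ed = %ΔQ / %ΔP = (5000/30970) / (-65/178.5) = -0.4433…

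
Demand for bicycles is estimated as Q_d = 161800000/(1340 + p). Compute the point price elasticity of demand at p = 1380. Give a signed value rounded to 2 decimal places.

dQ_d/dp = −161800000/(1340 + p)² = -21.8696. At p = 1380, Q_d = 59485.3.
Ed = (dQ_d/dp)·(p/Q_d) = (-21.8696) × (1380/59485.3) = -0.5073…

-0.51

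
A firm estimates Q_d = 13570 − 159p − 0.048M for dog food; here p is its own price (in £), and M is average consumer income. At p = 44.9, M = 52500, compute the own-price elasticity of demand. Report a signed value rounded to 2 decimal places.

-1.83

At the given values, Q_d = 13570 − 159(44.9) − 0.048(52500) = 3910.9.
∂Q_d/∂p = −159.
E = (-159) × (44.9/3910.9) = -1.8254…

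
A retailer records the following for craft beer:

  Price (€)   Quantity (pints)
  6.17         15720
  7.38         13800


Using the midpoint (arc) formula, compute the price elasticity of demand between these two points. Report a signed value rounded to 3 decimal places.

-0.728

%ΔQ = (13800 − 15720) / [(15720 + 13800)/2] = -1920/14760 = -0.130081…
%ΔP = (7.38 − 6.17) / [(6.17 + 7.38)/2] = 1.21/6.775 = 0.178597…
Arc Ed = %ΔQ / %ΔP = (-1920/14760) / (1.21/6.775) = -0.72834…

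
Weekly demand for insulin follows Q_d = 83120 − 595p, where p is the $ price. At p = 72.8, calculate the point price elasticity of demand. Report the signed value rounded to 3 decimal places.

dQ_d/dp = −595. At p = 72.8, Q_d = 83120 − 595(72.8) = 39804.
Ed = (dQ_d/dp)·(p/Q_d) = −595 × (72.8/39804) = -1.08823…

-1.088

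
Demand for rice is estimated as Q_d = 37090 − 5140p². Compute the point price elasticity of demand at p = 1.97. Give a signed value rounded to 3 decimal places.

-2.327

dQ_d/dp = −2·5140·p = -20251.6. At p = 1.97, Q_d = 17142.174.
Ed = (dQ_d/dp)·(p/Q_d) = (-20251.6) × (1.97/17142.174) = -2.32733…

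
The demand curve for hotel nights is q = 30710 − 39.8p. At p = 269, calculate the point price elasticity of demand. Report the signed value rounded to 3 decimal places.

-0.535

dq/dp = −39.8. At p = 269, q = 30710 − 39.8(269) = 20003.8.
Ed = (dq/dp)·(p/q) = −39.8 × (269/20003.8) = -0.53520…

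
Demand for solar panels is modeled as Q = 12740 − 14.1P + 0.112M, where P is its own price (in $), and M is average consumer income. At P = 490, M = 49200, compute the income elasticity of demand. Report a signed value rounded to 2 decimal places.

0.49

At the given values, Q = 12740 − 14.1(490) + 0.112(49200) = 11341.4.
∂Q/∂M = 0.112.
E = (0.112) × (49200/11341.4) = 0.4858…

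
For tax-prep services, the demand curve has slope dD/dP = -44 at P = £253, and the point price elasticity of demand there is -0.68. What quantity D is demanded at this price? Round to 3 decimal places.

16370.588

Ed = (dD/dP)·(P/D) ⇒ D = (dD/dP)·P/Ed = (-44)·253/(-0.68) = 16370.58823…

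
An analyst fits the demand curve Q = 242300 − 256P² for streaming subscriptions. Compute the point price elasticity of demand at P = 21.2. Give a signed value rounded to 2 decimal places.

-1.81

dQ/dP = −2·256·P = -10854.4. At P = 21.2, Q = 127243.36.
Ed = (dQ/dP)·(P/Q) = (-10854.4) × (21.2/127243.36) = -1.8084…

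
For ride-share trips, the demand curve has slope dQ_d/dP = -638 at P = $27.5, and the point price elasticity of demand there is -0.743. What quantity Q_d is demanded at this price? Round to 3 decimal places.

23613.728

Ed = (dQ_d/dP)·(P/Q_d) ⇒ Q_d = (dQ_d/dP)·P/Ed = (-638)·27.5/(-0.743) = 23613.72812…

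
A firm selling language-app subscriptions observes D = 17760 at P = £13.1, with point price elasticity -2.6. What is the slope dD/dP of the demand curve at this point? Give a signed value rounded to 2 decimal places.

-3524.89

Ed = (dD/dP)·(P/D) ⇒ dD/dP = Ed·D/P = (-2.6)·17760/13.1 = -3524.8854…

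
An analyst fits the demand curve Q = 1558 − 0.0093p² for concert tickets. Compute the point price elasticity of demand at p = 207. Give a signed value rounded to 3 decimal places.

-0.687

dQ/dp = −2·0.0093·p = -3.8502. At p = 207, Q = 1159.5043.
Ed = (dQ/dp)·(p/Q) = (-3.8502) × (207/1159.5043) = -0.68735…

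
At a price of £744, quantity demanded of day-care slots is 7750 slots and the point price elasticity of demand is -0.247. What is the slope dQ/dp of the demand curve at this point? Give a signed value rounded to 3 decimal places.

Ed = (dQ/dp)·(p/Q) ⇒ dQ/dp = Ed·Q/p = (-0.247)·7750/744 = -2.57291…

-2.573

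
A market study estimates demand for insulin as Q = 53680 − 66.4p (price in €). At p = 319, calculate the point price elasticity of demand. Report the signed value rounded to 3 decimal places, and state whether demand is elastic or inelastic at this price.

-0.652; inelastic

dQ/dp = −66.4. At p = 319, Q = 53680 − 66.4(319) = 32498.4.
Ed = (dQ/dp)·(p/Q) = −66.4 × (319/32498.4) = -0.65177…
|Ed| = 0.652 < 1, so demand is inelastic.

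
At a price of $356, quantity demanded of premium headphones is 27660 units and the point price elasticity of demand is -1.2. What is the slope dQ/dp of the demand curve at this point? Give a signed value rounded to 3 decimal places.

-93.236

Ed = (dQ/dp)·(p/Q) ⇒ dQ/dp = Ed·Q/p = (-1.2)·27660/356 = -93.23595…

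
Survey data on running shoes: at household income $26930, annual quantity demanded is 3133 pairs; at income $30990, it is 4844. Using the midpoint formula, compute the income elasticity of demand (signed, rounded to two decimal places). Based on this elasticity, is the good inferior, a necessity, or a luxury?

3.06; luxury

%ΔQ = (4844 − 3133)/[( 3133 + 4844)/2] = 1711/3988.5 = 0.428983…
%ΔIncome = (30990 − 26930)/[( 26930 + 30990)/2] = 4060/28960 = 0.140193…
E_income = (1711/3988.5) / (4060/28960) = 3.0599…
E_income > 1 ⇒ normal good, luxury.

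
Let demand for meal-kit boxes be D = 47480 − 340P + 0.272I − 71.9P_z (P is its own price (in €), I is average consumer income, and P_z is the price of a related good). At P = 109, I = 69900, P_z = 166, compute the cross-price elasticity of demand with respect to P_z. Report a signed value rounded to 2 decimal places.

-0.68

At the given values, D = 47480 − 340(109) + 0.272(69900) − 71.9(166) = 17497.4.
∂D/∂P_z = -71.9.
E = (-71.9) × (166/17497.4) = -0.6821…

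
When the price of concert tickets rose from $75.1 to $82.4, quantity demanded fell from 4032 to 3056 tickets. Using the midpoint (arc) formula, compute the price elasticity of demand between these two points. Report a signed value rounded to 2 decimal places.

-2.97

%ΔQ = (3056 − 4032) / [(4032 + 3056)/2] = -976/3544 = -0.275395…
%ΔP = (82.4 − 75.1) / [(75.1 + 82.4)/2] = 7.3/78.75 = 0.092698…
Arc Ed = %ΔQ / %ΔP = (-976/3544) / (7.3/78.75) = -2.9708…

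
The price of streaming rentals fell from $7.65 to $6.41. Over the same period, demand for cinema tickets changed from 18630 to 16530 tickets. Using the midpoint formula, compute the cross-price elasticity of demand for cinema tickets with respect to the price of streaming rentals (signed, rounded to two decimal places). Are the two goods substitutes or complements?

%ΔQ_{cinema tickets} = (16530 − 18630)/avg = -2100/17580 = -0.119453…
%ΔP_{streaming rentals} = (6.41 − 7.65)/avg = -1.24/7.03 = -0.176386…
E_cross = (-2100/17580) / (-1.24/7.03) = 0.6772…
E_cross > 0 ⇒ the goods are substitutes.

0.68; substitutes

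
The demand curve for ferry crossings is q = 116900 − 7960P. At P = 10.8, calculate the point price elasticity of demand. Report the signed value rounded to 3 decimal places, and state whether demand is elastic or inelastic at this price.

dq/dP = −7960. At P = 10.8, q = 116900 − 7960(10.8) = 30932.
Ed = (dq/dP)·(P/q) = −7960 × (10.8/30932) = -2.77925…
|Ed| = 2.779 > 1, so demand is elastic.

-2.779; elastic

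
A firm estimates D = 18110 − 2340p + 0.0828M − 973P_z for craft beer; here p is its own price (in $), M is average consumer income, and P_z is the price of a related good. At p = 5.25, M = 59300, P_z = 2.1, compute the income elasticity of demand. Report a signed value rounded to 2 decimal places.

At the given values, D = 18110 − 2340(5.25) + 0.0828(59300) − 973(2.1) = 8691.74.
∂D/∂M = 0.0828.
E = (0.0828) × (59300/8691.74) = 0.5649…

0.56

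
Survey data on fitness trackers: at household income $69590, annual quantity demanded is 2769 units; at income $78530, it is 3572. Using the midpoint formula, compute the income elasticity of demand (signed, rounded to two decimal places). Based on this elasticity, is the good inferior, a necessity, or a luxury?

2.10; luxury

%ΔQ = (3572 − 2769)/[( 2769 + 3572)/2] = 803/3170.5 = 0.253272…
%ΔIncome = (78530 − 69590)/[( 69590 + 78530)/2] = 8940/74060 = 0.120712…
E_income = (803/3170.5) / (8940/74060) = 2.0981…
E_income > 1 ⇒ normal good, luxury.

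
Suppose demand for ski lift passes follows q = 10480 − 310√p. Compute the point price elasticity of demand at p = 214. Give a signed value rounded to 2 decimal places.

-0.38

dq/dp = −310/(2√p) = -10.5956. At p = 214, q = 5945.09.
Ed = (dq/dp)·(p/q) = (-10.5956) × (214/5945.09) = -0.3813…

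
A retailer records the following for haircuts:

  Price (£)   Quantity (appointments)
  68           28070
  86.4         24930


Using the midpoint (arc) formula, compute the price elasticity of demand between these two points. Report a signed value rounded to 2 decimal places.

-0.50

%ΔQ = (24930 − 28070) / [(28070 + 24930)/2] = -3140/26500 = -0.118490…
%ΔP = (86.4 − 68) / [(68 + 86.4)/2] = 18.4/77.2 = 0.238341…
Arc Ed = %ΔQ / %ΔP = (-3140/26500) / (18.4/77.2) = -0.4971…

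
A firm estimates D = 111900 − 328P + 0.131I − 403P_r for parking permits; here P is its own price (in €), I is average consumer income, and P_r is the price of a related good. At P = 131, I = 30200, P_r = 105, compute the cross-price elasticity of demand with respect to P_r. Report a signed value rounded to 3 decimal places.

At the given values, D = 111900 − 328(131) + 0.131(30200) − 403(105) = 30573.2.
∂D/∂P_r = -403.
E = (-403) × (105/30573.2) = -1.38405…

-1.384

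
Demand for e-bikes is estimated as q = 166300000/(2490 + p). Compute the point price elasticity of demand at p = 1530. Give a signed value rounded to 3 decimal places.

-0.381

dq/dp = −166300000/(2490 + p)² = -10.2906. At p = 1530, q = 41368.2.
Ed = (dq/dp)·(p/q) = (-10.2906) × (1530/41368.2) = -0.38059…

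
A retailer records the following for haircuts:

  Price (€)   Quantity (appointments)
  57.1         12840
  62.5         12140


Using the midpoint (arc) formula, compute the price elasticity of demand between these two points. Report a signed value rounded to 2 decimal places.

-0.62

%ΔQ = (12140 − 12840) / [(12840 + 12140)/2] = -700/12490 = -0.056044…
%ΔP = (62.5 − 57.1) / [(57.1 + 62.5)/2] = 5.4/59.8 = 0.090301…
Arc Ed = %ΔQ / %ΔP = (-700/12490) / (5.4/59.8) = -0.6206…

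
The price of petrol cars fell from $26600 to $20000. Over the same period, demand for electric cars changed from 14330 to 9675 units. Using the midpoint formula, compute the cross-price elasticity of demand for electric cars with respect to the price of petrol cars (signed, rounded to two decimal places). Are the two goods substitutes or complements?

1.37; substitutes

%ΔQ_{electric cars} = (9675 − 14330)/avg = -4655/12002.5 = -0.387835…
%ΔP_{petrol cars} = (20000 − 26600)/avg = -6600/23300 = -0.283261…
E_cross = (-4655/12002.5) / (-6600/23300) = 1.3691…
E_cross > 0 ⇒ the goods are substitutes.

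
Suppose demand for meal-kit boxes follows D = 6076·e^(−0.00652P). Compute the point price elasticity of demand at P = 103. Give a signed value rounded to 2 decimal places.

-0.67

dD/dP = −0.00652·D = -20.24. At P = 103, D = 3104.29.
Ed = (dD/dP)·(P/D) = (-20.24) × (103/3104.29) = -0.6715…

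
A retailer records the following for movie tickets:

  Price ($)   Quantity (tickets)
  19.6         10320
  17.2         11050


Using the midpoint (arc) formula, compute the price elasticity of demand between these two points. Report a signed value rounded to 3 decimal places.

%ΔQ = (11050 − 10320) / [(10320 + 11050)/2] = 730/10685 = 0.068320…
%ΔP = (17.2 − 19.6) / [(19.6 + 17.2)/2] = -2.4/18.4 = -0.130434…
Arc Ed = %ΔQ / %ΔP = (730/10685) / (-2.4/18.4) = -0.52378…

-0.524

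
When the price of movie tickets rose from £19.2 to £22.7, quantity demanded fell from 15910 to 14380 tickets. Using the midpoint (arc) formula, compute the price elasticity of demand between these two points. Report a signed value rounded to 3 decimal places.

-0.605

%ΔQ = (14380 − 15910) / [(15910 + 14380)/2] = -1530/15145 = -0.101023…
%ΔP = (22.7 − 19.2) / [(19.2 + 22.7)/2] = 3.5/20.95 = 0.167064…
Arc Ed = %ΔQ / %ΔP = (-1530/15145) / (3.5/20.95) = -0.60469…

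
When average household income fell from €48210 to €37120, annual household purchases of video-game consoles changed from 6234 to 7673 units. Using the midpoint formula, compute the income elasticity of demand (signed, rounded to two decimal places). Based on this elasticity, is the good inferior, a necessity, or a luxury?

-0.80; inferior

%ΔQ = (7673 − 6234)/[( 6234 + 7673)/2] = 1439/6953.5 = 0.206946…
%ΔIncome = (37120 − 48210)/[( 48210 + 37120)/2] = -11090/42665 = -0.259932…
E_income = (1439/6953.5) / (-11090/42665) = -0.7961…
E_income < 0 ⇒ inferior good.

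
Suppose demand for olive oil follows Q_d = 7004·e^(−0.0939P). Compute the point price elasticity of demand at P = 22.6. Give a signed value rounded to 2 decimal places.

-2.12

dQ_d/dP = −0.0939·Q_d = -78.7731. At P = 22.6, Q_d = 838.904.
Ed = (dQ_d/dP)·(P/Q_d) = (-78.7731) × (22.6/838.904) = -2.1221…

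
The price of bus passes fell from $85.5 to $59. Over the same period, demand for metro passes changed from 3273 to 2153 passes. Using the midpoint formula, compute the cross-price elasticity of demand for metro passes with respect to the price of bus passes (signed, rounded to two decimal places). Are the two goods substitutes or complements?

%ΔQ_{metro passes} = (2153 − 3273)/avg = -1120/2713 = -0.412827…
%ΔP_{bus passes} = (59 − 85.5)/avg = -26.5/72.25 = -0.366782…
E_cross = (-1120/2713) / (-26.5/72.25) = 1.1255…
E_cross > 0 ⇒ the goods are substitutes.

1.13; substitutes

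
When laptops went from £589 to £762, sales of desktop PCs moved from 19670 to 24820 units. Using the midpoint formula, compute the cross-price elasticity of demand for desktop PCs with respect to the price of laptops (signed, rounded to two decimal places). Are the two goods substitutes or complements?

0.90; substitutes

%ΔQ_{desktop PCs} = (24820 − 19670)/avg = 5150/22245 = 0.231512…
%ΔP_{laptops} = (762 − 589)/avg = 173/675.5 = 0.256106…
E_cross = (5150/22245) / (173/675.5) = 0.9039…
E_cross > 0 ⇒ the goods are substitutes.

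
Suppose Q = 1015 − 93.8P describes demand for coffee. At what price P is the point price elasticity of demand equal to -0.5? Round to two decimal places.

Ed = −93.8P/(1015 − 93.8P). Set this equal to -0.5:
93.8P = 0.5·(1015 − 93.8P) ⇒ 93.8P(1 + 0.5) = 0.5·1015
P = 0.5·1015 / (93.8·1.5) = 3.6069…

3.61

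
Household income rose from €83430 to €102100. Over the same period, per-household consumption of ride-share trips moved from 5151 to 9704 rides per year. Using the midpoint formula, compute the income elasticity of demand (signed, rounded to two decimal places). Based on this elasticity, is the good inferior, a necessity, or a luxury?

3.05; luxury

%ΔQ = (9704 − 5151)/[( 5151 + 9704)/2] = 4553/7427.5 = 0.612992…
%ΔIncome = (102100 − 83430)/[( 83430 + 102100)/2] = 18670/92765 = 0.201261…
E_income = (4553/7427.5) / (18670/92765) = 3.0457…
E_income > 1 ⇒ normal good, luxury.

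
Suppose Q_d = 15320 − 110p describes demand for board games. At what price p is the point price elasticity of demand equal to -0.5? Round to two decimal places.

46.42

Ed = −110p/(15320 − 110p). Set this equal to -0.5:
110p = 0.5·(15320 − 110p) ⇒ 110p(1 + 0.5) = 0.5·15320
p = 0.5·15320 / (110·1.5) = 46.4242…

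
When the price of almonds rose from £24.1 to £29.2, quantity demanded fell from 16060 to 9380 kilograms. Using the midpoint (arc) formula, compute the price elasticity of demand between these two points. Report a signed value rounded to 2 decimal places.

%ΔQ = (9380 − 16060) / [(16060 + 9380)/2] = -6680/12720 = -0.525157…
%ΔP = (29.2 − 24.1) / [(24.1 + 29.2)/2] = 5.1/26.65 = 0.191369…
Arc Ed = %ΔQ / %ΔP = (-6680/12720) / (5.1/26.65) = -2.7442…

-2.74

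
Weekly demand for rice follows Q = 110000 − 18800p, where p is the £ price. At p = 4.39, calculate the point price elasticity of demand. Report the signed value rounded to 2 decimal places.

dQ/dp = −18800. At p = 4.39, Q = 110000 − 18800(4.39) = 27468.
Ed = (dQ/dp)·(p/Q) = −18800 × (4.39/27468) = -3.0046…

-3.00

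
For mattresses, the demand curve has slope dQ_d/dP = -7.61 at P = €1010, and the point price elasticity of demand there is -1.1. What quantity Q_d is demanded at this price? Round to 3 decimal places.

Ed = (dQ_d/dP)·(P/Q_d) ⇒ Q_d = (dQ_d/dP)·P/Ed = (-7.61)·1010/(-1.1) = 6987.36363…

6987.364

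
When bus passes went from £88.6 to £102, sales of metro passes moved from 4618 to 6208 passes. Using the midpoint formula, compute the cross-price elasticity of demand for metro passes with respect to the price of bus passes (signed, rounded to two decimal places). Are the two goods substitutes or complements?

2.09; substitutes

%ΔQ_{metro passes} = (6208 − 4618)/avg = 1590/5413 = 0.293737…
%ΔP_{bus passes} = (102 − 88.6)/avg = 13.4/95.3 = 0.140608…
E_cross = (1590/5413) / (13.4/95.3) = 2.0890…
E_cross > 0 ⇒ the goods are substitutes.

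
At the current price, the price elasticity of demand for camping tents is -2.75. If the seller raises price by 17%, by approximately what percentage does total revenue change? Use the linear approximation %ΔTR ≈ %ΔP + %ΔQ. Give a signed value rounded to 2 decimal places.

-29.75%

%ΔQ ≈ Ed × %ΔP = (-2.75) × (+17%) = -46.7500%
%ΔTR ≈ %ΔP + %ΔQ = (+17%) + (-46.7500%) = -29.7500%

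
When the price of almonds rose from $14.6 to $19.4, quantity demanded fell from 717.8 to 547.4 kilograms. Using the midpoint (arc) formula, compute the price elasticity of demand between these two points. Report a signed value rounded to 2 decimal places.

-0.95

%ΔQ = (547.4 − 717.8) / [(717.8 + 547.4)/2] = -170.4/632.6 = -0.269364…
%ΔP = (19.4 − 14.6) / [(14.6 + 19.4)/2] = 4.8/17 = 0.282352…
Arc Ed = %ΔQ / %ΔP = (-170.4/632.6) / (4.8/17) = -0.9539…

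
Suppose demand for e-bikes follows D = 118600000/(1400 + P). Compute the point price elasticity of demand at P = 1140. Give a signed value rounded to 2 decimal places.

-0.45

dD/dP = −118600000/(1400 + P)² = -18.383. At P = 1140, D = 46692.9.
Ed = (dD/dP)·(P/D) = (-18.383) × (1140/46692.9) = -0.4488…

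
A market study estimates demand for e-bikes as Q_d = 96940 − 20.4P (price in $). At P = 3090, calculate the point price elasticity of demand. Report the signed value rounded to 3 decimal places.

dQ_d/dP = −20.4. At P = 3090, Q_d = 96940 − 20.4(3090) = 33904.
Ed = (dQ_d/dP)·(P/Q_d) = −20.4 × (3090/33904) = -1.85924…

-1.859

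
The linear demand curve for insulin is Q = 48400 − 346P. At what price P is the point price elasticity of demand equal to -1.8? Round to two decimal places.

89.93

Ed = −346P/(48400 − 346P). Set this equal to -1.8:
346P = 1.8·(48400 − 346P) ⇒ 346P(1 + 1.8) = 1.8·48400
P = 1.8·48400 / (346·2.8) = 89.9256…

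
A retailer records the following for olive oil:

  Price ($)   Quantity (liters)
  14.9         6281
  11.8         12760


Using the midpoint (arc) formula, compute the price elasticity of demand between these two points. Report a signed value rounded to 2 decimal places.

-2.93

%ΔQ = (12760 − 6281) / [(6281 + 12760)/2] = 6479/9520.5 = 0.680531…
%ΔP = (11.8 − 14.9) / [(14.9 + 11.8)/2] = -3.1/13.35 = -0.232209…
Arc Ed = %ΔQ / %ΔP = (6479/9520.5) / (-3.1/13.35) = -2.9306…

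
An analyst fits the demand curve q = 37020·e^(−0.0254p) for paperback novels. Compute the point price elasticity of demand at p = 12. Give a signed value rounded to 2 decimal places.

dq/dp = −0.0254·q = -693.262. At p = 12, q = 27293.8.
Ed = (dq/dp)·(p/q) = (-693.262) × (12/27293.8) = -0.3048

-0.30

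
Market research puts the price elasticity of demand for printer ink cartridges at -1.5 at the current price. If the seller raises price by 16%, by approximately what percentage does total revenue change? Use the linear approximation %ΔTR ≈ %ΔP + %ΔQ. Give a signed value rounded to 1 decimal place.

-8.0%

%ΔQ ≈ Ed × %ΔP = (-1.5) × (+16%) = -24.0000%
%ΔTR ≈ %ΔP + %ΔQ = (+16%) + (-24.0000%) = -8.0000%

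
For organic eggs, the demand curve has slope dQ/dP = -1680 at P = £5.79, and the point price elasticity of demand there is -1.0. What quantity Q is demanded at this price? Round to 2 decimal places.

9727.20

Ed = (dQ/dP)·(P/Q) ⇒ Q = (dQ/dP)·P/Ed = (-1680)·5.79/(-1.0) = 9727.2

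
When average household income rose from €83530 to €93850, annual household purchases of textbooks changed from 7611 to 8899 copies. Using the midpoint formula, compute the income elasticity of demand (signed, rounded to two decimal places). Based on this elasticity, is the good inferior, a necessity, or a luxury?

1.34; luxury

%ΔQ = (8899 − 7611)/[( 7611 + 8899)/2] = 1288/8255 = 0.156026…
%ΔIncome = (93850 − 83530)/[( 83530 + 93850)/2] = 10320/88690 = 0.116360…
E_income = (1288/8255) / (10320/88690) = 1.3408…
E_income > 1 ⇒ normal good, luxury.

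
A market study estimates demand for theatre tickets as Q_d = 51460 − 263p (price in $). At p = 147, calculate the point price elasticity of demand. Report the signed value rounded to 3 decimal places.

-3.021

dQ_d/dp = −263. At p = 147, Q_d = 51460 − 263(147) = 12799.
Ed = (dQ_d/dp)·(p/Q_d) = −263 × (147/12799) = -3.02062…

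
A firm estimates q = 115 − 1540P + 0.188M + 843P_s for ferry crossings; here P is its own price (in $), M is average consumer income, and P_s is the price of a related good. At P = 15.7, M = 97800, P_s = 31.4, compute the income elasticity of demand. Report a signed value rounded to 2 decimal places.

0.88

At the given values, q = 115 − 1540(15.7) + 0.188(97800) + 843(31.4) = 20793.6.
∂q/∂M = 0.188.
E = (0.188) × (97800/20793.6) = 0.8842…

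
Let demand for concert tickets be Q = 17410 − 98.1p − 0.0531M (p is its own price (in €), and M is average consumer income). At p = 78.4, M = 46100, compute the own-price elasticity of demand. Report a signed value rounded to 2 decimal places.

At the given values, Q = 17410 − 98.1(78.4) − 0.0531(46100) = 7271.05.
∂Q/∂p = −98.1.
E = (-98.1) × (78.4/7271.05) = -1.0577…

-1.06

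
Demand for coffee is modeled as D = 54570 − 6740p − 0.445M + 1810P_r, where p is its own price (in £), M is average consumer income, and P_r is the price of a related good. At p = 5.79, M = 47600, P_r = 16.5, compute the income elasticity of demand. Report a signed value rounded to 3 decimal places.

At the given values, D = 54570 − 6740(5.79) − 0.445(47600) + 1810(16.5) = 24228.4.
∂D/∂M = -0.445.
E = (-0.445) × (47600/24228.4) = -0.87426…

-0.874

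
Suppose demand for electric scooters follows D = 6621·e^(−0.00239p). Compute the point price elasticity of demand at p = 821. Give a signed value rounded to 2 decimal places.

-1.96

dD/dp = −0.00239·D = -2.22409. At p = 821, D = 930.583.
Ed = (dD/dp)·(p/D) = (-2.22409) × (821/930.583) = -1.9621…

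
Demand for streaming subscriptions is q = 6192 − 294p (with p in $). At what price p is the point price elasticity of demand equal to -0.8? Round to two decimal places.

9.36

Ed = −294p/(6192 − 294p). Set this equal to -0.8:
294p = 0.8·(6192 − 294p) ⇒ 294p(1 + 0.8) = 0.8·6192
p = 0.8·6192 / (294·1.8) = 9.3605…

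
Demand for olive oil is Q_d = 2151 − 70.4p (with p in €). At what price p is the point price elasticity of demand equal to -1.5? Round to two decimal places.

Ed = −70.4p/(2151 − 70.4p). Set this equal to -1.5:
70.4p = 1.5·(2151 − 70.4p) ⇒ 70.4p(1 + 1.5) = 1.5·2151
p = 1.5·2151 / (70.4·2.5) = 18.3323…

18.33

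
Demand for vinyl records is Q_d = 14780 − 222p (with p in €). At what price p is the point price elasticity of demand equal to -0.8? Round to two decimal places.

Ed = −222p/(14780 − 222p). Set this equal to -0.8:
222p = 0.8·(14780 − 222p) ⇒ 222p(1 + 0.8) = 0.8·14780
p = 0.8·14780 / (222·1.8) = 29.5895…

29.59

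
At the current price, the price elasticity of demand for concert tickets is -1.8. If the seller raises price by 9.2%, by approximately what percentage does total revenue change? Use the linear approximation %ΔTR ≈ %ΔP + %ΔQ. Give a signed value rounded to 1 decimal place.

-7.4%

%ΔQ ≈ Ed × %ΔP = (-1.8) × (+9.2%) = -16.5600%
%ΔTR ≈ %ΔP + %ΔQ = (+9.2%) + (-16.5600%) = -7.3600%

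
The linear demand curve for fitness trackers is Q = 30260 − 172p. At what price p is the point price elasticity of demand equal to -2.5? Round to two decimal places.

Ed = −172p/(30260 − 172p). Set this equal to -2.5:
172p = 2.5·(30260 − 172p) ⇒ 172p(1 + 2.5) = 2.5·30260
p = 2.5·30260 / (172·3.5) = 125.6644…

125.66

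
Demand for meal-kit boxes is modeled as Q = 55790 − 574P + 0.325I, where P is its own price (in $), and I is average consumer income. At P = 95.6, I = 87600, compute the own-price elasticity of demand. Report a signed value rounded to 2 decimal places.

At the given values, Q = 55790 − 574(95.6) + 0.325(87600) = 29385.6.
∂Q/∂P = −574.
E = (-574) × (95.6/29385.6) = -1.8673…

-1.87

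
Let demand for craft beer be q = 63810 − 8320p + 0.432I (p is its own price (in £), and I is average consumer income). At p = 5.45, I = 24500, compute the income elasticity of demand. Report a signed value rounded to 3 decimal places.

0.364

At the given values, q = 63810 − 8320(5.45) + 0.432(24500) = 29050.
∂q/∂I = 0.432.
E = (0.432) × (24500/29050) = 0.36433…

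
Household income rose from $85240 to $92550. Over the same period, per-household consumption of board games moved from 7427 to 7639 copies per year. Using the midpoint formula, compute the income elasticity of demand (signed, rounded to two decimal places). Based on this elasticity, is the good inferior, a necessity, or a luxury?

0.34; necessity

%ΔQ = (7639 − 7427)/[( 7427 + 7639)/2] = 212/7533 = 0.028142…
%ΔIncome = (92550 − 85240)/[( 85240 + 92550)/2] = 7310/88895 = 0.082231…
E_income = (212/7533) / (7310/88895) = 0.3422…
0 < E_income < 1 ⇒ normal good, necessity.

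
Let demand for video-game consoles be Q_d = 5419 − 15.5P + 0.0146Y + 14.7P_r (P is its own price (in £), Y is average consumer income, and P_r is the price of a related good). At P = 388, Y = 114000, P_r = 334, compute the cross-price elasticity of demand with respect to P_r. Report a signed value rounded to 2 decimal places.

0.82

At the given values, Q_d = 5419 − 15.5(388) + 0.0146(114000) + 14.7(334) = 5979.2.
∂Q_d/∂P_r = 14.7.
E = (14.7) × (334/5979.2) = 0.8211…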